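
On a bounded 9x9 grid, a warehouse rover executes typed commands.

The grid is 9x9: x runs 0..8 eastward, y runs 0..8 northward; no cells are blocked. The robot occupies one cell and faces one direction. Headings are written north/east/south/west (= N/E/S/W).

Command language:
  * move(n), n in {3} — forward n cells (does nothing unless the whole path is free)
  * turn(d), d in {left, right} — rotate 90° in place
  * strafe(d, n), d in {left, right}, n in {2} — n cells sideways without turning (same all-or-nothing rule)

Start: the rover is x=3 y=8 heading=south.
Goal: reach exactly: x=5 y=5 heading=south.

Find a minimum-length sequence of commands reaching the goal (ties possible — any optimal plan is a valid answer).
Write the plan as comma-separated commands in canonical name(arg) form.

move(3), strafe(left, 2)

start: x=3 y=8 heading=south
step 1 (move(3)): x=3 y=5 heading=south
step 2 (strafe(left, 2)): x=5 y=5 heading=south
minimal: 2 command(s), checked below 2.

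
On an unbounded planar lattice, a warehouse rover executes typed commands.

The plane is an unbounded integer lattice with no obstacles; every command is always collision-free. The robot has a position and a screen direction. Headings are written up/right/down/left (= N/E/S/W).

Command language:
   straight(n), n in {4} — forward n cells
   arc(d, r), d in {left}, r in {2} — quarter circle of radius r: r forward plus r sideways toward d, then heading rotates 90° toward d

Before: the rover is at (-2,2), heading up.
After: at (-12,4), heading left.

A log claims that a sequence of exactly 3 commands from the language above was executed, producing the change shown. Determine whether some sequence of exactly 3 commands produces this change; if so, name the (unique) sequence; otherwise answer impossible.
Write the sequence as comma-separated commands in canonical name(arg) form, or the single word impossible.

arc(left, 2), straight(4), straight(4)

key: order matters: swapping arc(left, 2) and straight(4) lands elsewhere
t0: at (-2,2), heading up
step 1 (arc(left, 2)): at (-4,4), heading left
step 2 (straight(4)): at (-8,4), heading left
step 3 (straight(4)): at (-12,4), heading left
uniquely the one of 8 3-step routes that fits.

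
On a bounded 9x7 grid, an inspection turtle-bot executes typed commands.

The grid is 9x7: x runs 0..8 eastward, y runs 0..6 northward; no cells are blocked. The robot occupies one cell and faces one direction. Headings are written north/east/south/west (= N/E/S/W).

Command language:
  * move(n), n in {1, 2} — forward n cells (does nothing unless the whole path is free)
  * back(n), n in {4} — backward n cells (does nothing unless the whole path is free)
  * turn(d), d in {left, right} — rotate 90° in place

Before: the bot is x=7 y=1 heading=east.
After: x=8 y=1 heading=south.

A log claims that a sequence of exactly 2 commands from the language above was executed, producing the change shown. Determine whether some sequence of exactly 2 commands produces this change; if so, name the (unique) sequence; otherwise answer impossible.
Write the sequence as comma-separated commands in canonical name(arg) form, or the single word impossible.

move(1), turn(right)

key: position moved to (8,1) AND the heading swung to S — translation plus rotation needed
from: x=7 y=1 heading=east
step 1 (move(1)): x=8 y=1 heading=east
step 2 (turn(right)): x=8 y=1 heading=south
no other 2-command option fits: unique.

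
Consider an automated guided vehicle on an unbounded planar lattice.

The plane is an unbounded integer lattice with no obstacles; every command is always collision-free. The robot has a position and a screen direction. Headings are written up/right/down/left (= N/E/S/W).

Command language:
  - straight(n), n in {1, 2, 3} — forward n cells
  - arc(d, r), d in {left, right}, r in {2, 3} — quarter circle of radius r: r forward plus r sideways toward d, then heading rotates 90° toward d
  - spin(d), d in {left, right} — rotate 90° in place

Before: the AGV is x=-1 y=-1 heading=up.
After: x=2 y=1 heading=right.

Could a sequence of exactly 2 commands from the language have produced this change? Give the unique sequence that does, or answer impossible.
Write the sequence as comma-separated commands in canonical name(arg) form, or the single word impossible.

arc(right, 2), straight(1)

key: running straight(1) before arc(right, 2) would end elsewhere — order is forced
initial: x=-1 y=-1 heading=up
[1] after arc(right, 2): x=1 y=1 heading=right
[2] after straight(1): x=2 y=1 heading=right
no other 2-command option fits: unique.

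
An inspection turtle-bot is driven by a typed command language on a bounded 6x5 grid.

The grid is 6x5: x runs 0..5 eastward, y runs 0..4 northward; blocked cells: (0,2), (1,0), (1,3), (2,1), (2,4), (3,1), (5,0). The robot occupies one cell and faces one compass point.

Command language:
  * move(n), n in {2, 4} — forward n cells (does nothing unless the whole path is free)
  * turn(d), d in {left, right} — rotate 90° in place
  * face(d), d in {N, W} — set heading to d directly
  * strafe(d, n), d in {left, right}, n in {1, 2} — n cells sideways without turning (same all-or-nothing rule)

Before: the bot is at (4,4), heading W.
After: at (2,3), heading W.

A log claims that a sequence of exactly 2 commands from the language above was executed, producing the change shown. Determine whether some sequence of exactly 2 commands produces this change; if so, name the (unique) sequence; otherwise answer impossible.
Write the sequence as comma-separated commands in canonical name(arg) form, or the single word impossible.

key: order matters: swapping strafe(left, 1) and move(2) lands elsewhere
from: at (4,4), heading W
step 1 (strafe(left, 1)): at (4,3), heading W
step 2 (move(2)): at (2,3), heading W
uniquely the one of 100 2-step routes that fits.

strafe(left, 1), move(2)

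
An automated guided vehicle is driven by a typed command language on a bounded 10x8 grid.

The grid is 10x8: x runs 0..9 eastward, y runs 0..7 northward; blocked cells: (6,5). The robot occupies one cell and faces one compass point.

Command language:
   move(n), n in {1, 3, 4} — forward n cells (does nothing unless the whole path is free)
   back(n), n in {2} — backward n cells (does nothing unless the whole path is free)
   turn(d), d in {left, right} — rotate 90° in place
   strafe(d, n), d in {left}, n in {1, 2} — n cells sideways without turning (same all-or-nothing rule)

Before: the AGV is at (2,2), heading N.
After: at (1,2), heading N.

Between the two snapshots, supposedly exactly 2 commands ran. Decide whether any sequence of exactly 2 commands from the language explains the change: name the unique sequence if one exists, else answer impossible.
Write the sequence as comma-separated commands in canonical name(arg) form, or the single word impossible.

strafe(left, 1), strafe(left, 2)

key: heading stays N — no command in the sequence turns
initial: at (2,2), heading N
1. strafe(left, 1) → at (1,2), heading N
2. strafe(left, 2) → at (1,2), heading N
no other 2-command option fits: unique.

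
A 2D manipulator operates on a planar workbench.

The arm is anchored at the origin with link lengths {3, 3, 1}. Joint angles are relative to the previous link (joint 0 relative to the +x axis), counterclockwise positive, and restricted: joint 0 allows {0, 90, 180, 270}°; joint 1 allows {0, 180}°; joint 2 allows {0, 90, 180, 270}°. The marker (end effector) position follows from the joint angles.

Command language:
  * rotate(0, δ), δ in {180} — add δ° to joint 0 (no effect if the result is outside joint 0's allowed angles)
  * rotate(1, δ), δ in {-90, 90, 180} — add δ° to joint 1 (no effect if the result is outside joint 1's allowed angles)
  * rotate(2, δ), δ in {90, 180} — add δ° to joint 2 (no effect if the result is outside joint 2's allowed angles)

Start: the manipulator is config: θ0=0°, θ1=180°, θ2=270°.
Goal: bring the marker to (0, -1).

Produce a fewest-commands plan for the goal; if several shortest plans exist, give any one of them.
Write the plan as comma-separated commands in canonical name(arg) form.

initial: config: θ0=0°, θ1=180°, θ2=270°
t=1 rotate(2, 180) ⇒ config: θ0=0°, θ1=180°, θ2=90°
shorter routes all fall short; 1 is best.

rotate(2, 180)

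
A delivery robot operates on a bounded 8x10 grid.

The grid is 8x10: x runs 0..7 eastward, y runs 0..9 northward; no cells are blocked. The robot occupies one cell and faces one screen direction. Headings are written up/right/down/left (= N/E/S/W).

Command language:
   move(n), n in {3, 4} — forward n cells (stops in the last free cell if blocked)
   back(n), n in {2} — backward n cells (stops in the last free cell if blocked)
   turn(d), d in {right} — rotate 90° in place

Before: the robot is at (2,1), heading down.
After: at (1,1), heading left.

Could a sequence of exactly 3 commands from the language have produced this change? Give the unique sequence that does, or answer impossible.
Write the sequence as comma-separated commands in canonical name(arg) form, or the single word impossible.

turn(right), back(2), move(3)

key: position moved to (1,1) AND the heading swung to W — translation plus rotation needed
start: at (2,1), heading down
step 1 (turn(right)): at (2,1), heading left
step 2 (back(2)): at (4,1), heading left
step 3 (move(3)): at (1,1), heading left
uniquely the one of 64 3-step routes that fits.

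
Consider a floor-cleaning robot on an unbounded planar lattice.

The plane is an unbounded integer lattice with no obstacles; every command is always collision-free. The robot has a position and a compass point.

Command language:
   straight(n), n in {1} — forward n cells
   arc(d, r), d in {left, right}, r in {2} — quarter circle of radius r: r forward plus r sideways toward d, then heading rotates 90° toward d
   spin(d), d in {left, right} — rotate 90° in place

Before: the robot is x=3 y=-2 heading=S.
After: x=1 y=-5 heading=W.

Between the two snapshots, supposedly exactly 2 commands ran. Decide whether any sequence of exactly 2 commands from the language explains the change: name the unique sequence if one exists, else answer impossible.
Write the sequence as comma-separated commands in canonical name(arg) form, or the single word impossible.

straight(1), arc(right, 2)

key: order matters: swapping straight(1) and arc(right, 2) lands elsewhere
start: x=3 y=-2 heading=S
[1] after straight(1): x=3 y=-3 heading=S
[2] after arc(right, 2): x=1 y=-5 heading=W
uniquely the one of 25 2-step routes that fits.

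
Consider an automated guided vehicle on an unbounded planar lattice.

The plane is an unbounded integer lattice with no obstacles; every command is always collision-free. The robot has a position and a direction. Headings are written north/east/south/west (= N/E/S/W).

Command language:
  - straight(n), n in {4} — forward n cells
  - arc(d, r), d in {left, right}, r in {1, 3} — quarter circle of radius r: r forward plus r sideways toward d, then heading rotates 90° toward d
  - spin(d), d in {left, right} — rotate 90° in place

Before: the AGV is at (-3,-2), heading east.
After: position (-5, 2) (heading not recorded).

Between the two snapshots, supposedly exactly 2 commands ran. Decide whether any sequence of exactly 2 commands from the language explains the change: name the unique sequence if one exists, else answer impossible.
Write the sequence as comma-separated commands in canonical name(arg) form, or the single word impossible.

key: running arc(left, 3) before arc(left, 1) would end elsewhere — order is forced
begin: at (-3,-2), heading east
[1] after arc(left, 1): at (-2,-1), heading north
[2] after arc(left, 3): at (-5,2), heading west
no rival 2-sequence matches.

arc(left, 1), arc(left, 3)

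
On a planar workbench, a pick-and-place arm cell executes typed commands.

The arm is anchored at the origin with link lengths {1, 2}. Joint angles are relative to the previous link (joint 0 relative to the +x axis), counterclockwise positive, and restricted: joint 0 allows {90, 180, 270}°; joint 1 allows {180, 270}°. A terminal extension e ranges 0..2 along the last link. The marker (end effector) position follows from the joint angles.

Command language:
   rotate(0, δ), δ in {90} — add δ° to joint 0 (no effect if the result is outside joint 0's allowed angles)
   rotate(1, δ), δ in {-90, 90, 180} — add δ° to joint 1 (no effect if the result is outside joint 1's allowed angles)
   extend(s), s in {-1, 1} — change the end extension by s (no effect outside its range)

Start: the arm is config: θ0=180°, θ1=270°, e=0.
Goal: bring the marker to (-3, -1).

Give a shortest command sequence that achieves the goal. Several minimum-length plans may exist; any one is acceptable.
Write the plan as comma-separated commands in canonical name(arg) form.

from: config: θ0=180°, θ1=270°, e=0
[1] after rotate(0, 90): config: θ0=270°, θ1=270°, e=0
[2] after extend(1): config: θ0=270°, θ1=270°, e=1
no 1-step plan works, so 2 is optimal.

rotate(0, 90), extend(1)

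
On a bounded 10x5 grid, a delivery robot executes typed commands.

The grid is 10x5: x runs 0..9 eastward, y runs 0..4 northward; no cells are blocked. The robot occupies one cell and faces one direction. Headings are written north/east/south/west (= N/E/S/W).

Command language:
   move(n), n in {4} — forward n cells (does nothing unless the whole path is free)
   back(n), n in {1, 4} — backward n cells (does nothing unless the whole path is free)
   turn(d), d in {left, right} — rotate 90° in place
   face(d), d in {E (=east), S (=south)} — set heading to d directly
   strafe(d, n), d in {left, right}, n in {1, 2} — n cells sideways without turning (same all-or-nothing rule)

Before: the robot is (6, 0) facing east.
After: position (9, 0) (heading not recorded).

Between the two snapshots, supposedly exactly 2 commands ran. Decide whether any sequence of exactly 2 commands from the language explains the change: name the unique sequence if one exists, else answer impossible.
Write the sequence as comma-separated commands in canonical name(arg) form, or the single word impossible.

key: running move(4) before back(1) would end elsewhere — order is forced
initial: (6, 0) facing east
step 1 (back(1)): (5, 0) facing east
step 2 (move(4)): (9, 0) facing east
no other 2-command option fits: unique.

back(1), move(4)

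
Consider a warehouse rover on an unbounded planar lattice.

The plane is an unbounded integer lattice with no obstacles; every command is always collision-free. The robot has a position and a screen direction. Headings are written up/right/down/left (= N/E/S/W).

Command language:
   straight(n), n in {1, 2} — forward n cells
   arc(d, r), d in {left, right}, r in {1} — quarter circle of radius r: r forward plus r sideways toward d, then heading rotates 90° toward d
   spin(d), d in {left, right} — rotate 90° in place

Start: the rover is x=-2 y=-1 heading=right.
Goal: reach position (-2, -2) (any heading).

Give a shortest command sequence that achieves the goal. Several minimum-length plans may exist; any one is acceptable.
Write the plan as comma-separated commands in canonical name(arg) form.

initial: x=-2 y=-1 heading=right
step 1 (spin(right)): x=-2 y=-1 heading=down
step 2 (straight(1)): x=-2 y=-2 heading=down
minimal: 2 command(s), checked below 2.

spin(right), straight(1)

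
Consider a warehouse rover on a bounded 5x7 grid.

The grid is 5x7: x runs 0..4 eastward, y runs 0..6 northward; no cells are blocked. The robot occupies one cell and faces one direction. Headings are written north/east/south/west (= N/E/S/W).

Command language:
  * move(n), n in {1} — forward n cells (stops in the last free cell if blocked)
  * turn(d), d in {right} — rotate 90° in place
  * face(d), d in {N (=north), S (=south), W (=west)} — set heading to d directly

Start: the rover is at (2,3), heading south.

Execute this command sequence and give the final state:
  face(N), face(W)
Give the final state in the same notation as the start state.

start: at (2,3), heading south
[1] after face(N): at (2,3), heading north
[2] after face(W): at (2,3), heading west

at (2,3), heading west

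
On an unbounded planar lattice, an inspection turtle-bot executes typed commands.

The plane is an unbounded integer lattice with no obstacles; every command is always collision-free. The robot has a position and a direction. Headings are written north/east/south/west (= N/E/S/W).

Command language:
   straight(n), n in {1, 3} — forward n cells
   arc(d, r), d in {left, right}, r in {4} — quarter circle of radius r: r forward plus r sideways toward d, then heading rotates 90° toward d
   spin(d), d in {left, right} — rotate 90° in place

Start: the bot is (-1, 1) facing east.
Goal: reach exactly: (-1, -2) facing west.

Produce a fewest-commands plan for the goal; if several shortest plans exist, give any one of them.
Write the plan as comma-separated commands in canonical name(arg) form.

spin(right), straight(3), spin(right)

from: (-1, 1) facing east
step 1 (spin(right)): (-1, 1) facing south
step 2 (straight(3)): (-1, -2) facing south
step 3 (spin(right)): (-1, -2) facing west
minimal: 3 command(s), checked below 3.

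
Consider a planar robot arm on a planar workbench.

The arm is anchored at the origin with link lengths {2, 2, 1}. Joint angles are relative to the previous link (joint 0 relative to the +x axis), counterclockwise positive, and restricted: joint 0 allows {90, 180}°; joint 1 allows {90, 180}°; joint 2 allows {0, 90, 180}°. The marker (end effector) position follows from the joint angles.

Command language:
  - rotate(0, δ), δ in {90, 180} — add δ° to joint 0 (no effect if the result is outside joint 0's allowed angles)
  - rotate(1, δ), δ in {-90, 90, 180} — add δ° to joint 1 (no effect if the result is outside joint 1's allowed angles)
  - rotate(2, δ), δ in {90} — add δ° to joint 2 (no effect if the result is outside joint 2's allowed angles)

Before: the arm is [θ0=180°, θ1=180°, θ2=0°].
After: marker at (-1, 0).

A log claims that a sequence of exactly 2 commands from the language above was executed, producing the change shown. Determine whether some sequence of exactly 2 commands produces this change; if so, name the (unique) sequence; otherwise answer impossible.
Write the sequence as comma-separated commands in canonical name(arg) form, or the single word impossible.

initial: [θ0=180°, θ1=180°, θ2=0°]
t=1 rotate(2, 90) ⇒ [θ0=180°, θ1=180°, θ2=90°]
t=2 rotate(2, 90) ⇒ [θ0=180°, θ1=180°, θ2=180°]
all 36 alternatives checked — unique.

rotate(2, 90), rotate(2, 90)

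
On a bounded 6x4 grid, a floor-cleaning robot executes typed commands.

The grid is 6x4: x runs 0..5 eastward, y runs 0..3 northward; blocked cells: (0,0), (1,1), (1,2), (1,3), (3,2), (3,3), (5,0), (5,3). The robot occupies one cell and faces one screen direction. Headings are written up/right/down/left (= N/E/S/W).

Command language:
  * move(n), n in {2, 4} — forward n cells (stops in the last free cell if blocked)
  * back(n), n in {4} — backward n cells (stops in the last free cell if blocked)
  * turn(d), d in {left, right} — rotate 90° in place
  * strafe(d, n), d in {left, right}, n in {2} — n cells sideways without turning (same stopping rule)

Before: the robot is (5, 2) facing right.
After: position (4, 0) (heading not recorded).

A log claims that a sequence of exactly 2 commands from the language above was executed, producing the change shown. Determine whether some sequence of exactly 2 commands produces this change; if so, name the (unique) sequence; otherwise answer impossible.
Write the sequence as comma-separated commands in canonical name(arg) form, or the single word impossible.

key: back(4) is stopped early by the blocked cell at (3,2)
start: (5, 2) facing right
1. back(4) → (4, 2) facing right
2. strafe(right, 2) → (4, 0) facing right
uniquely the one of 49 2-step routes that fits.

back(4), strafe(right, 2)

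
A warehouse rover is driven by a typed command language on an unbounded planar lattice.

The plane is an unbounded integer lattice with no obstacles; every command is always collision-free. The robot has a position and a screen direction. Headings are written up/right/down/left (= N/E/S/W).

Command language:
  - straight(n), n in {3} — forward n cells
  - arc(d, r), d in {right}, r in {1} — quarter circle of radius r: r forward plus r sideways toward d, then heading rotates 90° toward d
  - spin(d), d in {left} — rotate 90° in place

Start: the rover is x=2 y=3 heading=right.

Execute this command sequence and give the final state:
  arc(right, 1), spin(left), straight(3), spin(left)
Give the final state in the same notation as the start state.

x=6 y=2 heading=up

begin: x=2 y=3 heading=right
t=1 arc(right, 1) ⇒ x=3 y=2 heading=down
t=2 spin(left) ⇒ x=3 y=2 heading=right
t=3 straight(3) ⇒ x=6 y=2 heading=right
t=4 spin(left) ⇒ x=6 y=2 heading=up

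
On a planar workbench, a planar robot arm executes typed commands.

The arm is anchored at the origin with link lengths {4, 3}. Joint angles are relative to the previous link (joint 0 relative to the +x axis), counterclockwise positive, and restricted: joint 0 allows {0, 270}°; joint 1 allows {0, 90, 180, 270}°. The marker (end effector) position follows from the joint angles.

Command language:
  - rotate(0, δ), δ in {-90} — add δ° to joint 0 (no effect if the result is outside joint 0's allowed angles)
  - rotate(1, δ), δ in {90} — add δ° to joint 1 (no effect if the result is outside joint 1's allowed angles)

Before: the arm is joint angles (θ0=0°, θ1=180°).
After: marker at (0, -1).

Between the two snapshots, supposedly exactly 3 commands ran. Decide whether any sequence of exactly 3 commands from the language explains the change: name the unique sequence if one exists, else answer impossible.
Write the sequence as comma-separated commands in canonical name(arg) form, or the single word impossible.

begin: joint angles (θ0=0°, θ1=180°)
[1] after rotate(0, -90): joint angles (θ0=270°, θ1=180°)
[2] after rotate(0, -90): joint angles (θ0=270°, θ1=180°)
[3] after rotate(0, -90): joint angles (θ0=270°, θ1=180°)
all 8 alternatives checked — unique.

rotate(0, -90), rotate(0, -90), rotate(0, -90)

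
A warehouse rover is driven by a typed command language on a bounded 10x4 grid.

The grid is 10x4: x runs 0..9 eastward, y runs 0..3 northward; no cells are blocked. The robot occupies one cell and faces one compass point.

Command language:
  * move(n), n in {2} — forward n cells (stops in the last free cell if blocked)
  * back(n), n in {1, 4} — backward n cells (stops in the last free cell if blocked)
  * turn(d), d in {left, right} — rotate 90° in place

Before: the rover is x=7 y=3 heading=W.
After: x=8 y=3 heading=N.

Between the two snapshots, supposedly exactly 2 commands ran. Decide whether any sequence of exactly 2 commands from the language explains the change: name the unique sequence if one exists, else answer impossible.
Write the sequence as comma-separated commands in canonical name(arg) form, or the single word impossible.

key: running turn(right) before back(1) would end elsewhere — order is forced
from: x=7 y=3 heading=W
t=1 back(1) ⇒ x=8 y=3 heading=W
t=2 turn(right) ⇒ x=8 y=3 heading=N
uniquely the one of 25 2-step routes that fits.

back(1), turn(right)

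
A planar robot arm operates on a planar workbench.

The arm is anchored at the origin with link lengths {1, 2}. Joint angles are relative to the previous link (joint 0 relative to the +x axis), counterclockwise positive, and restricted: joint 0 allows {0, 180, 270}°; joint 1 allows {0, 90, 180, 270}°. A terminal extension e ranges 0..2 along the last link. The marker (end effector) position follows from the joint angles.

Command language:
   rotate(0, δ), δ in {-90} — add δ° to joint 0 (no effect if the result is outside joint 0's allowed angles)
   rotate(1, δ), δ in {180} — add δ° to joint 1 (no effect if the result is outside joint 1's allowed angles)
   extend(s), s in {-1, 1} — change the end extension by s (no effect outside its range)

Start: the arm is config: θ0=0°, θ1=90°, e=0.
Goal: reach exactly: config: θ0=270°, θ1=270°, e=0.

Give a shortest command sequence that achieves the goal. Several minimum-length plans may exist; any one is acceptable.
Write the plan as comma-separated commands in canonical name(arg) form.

rotate(0, -90), rotate(1, 180)

start: config: θ0=0°, θ1=90°, e=0
[1] after rotate(0, -90): config: θ0=270°, θ1=90°, e=0
[2] after rotate(1, 180): config: θ0=270°, θ1=270°, e=0
nothing shorter than 2 reaches the goal.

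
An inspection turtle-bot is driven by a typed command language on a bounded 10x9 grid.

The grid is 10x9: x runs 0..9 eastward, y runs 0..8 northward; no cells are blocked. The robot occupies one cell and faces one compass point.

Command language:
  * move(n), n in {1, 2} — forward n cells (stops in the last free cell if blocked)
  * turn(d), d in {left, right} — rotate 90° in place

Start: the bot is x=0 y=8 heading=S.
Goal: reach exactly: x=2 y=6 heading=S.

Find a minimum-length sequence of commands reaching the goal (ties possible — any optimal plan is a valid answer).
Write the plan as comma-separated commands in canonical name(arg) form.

start: x=0 y=8 heading=S
1. turn(left) → x=0 y=8 heading=E
2. move(2) → x=2 y=8 heading=E
3. turn(right) → x=2 y=8 heading=S
4. move(2) → x=2 y=6 heading=S
no 3-step plan works, so 4 is optimal.

turn(left), move(2), turn(right), move(2)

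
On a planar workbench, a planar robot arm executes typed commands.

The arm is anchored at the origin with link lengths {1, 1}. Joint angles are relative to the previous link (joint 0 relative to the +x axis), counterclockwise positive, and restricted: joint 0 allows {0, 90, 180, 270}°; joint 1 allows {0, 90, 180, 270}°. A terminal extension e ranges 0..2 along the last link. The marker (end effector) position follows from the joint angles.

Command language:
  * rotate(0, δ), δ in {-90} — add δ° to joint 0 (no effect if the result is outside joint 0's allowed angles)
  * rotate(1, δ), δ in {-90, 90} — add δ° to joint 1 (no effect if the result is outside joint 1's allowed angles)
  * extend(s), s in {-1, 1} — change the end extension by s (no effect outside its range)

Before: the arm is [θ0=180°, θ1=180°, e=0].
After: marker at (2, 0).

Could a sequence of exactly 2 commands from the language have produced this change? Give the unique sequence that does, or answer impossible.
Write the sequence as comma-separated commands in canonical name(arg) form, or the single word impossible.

begin: [θ0=180°, θ1=180°, e=0]
1. extend(1) → [θ0=180°, θ1=180°, e=1]
2. extend(1) → [θ0=180°, θ1=180°, e=2]
all 25 alternatives checked — unique.

extend(1), extend(1)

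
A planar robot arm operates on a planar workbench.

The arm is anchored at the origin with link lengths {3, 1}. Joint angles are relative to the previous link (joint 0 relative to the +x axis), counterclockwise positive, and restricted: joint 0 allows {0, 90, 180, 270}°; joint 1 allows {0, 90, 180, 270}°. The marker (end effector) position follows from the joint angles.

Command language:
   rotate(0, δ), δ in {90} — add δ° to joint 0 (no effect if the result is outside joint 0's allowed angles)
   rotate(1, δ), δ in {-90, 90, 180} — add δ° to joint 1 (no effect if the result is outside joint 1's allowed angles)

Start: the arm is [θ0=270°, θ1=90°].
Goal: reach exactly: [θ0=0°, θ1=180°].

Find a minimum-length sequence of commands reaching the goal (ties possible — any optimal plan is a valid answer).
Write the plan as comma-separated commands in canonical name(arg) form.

from: [θ0=270°, θ1=90°]
step 1 (rotate(0, 90)): [θ0=0°, θ1=90°]
step 2 (rotate(1, 90)): [θ0=0°, θ1=180°]
no 1-step plan works, so 2 is optimal.

rotate(0, 90), rotate(1, 90)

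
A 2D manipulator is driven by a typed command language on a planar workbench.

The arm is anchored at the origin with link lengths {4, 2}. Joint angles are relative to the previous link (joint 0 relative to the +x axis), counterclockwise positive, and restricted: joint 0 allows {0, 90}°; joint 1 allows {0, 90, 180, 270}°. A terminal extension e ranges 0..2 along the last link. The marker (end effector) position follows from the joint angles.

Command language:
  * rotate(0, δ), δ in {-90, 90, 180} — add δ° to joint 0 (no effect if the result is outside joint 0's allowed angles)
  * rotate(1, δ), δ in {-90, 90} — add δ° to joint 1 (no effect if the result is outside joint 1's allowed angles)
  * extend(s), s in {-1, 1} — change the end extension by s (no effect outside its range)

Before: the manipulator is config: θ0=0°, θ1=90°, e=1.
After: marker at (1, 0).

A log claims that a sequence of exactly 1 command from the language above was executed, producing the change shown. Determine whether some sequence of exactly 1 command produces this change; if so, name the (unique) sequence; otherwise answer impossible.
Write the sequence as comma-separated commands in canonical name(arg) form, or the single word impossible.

start: config: θ0=0°, θ1=90°, e=1
[1] after rotate(1, 90): config: θ0=0°, θ1=180°, e=1
no other 1-command option fits: unique.

rotate(1, 90)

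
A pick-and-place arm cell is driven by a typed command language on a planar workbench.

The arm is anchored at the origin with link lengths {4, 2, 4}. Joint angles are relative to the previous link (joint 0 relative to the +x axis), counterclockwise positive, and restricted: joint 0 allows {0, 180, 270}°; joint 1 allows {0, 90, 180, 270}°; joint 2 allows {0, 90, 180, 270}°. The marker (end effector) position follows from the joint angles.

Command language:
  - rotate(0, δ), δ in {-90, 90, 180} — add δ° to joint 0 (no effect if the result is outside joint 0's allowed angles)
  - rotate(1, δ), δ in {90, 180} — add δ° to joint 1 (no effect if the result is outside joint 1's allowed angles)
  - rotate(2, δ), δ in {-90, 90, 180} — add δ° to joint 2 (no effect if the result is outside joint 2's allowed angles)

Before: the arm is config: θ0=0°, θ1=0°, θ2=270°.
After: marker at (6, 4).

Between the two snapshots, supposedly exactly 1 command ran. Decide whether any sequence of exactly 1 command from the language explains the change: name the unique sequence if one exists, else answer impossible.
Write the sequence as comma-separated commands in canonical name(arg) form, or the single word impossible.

start: config: θ0=0°, θ1=0°, θ2=270°
step 1 (rotate(2, 180)): config: θ0=0°, θ1=0°, θ2=90°
uniquely the one of 8 1-step routes that fits.

rotate(2, 180)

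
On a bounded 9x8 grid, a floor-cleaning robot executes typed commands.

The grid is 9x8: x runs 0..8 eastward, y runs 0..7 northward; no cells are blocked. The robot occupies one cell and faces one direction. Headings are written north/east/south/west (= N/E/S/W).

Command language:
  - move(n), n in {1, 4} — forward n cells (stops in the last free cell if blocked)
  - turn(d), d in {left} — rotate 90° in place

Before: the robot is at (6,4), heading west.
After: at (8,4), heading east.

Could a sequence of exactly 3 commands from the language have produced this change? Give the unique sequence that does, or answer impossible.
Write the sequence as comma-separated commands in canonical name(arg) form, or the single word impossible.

key: position moved to (8,4) AND the heading swung to E — translation plus rotation needed
from: at (6,4), heading west
1. turn(left) → at (6,4), heading south
2. turn(left) → at (6,4), heading east
3. move(4) → at (8,4), heading east
no rival 3-sequence matches.

turn(left), turn(left), move(4)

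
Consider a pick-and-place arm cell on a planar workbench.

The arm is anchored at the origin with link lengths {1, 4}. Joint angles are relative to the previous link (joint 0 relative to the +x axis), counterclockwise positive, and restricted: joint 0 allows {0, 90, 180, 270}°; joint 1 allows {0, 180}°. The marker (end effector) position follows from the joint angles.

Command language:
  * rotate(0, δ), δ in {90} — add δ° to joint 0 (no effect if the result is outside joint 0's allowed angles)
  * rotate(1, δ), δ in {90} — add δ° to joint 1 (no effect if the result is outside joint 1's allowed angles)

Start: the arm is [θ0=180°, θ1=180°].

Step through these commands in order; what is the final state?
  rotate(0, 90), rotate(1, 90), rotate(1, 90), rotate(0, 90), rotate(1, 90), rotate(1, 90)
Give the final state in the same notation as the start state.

[θ0=0°, θ1=180°]

start: [θ0=180°, θ1=180°]
[1] after rotate(0, 90): [θ0=270°, θ1=180°]
[2] after rotate(1, 90): [θ0=270°, θ1=180°]
[3] after rotate(1, 90): [θ0=270°, θ1=180°]
[4] after rotate(0, 90): [θ0=0°, θ1=180°]
[5] after rotate(1, 90): [θ0=0°, θ1=180°]
[6] after rotate(1, 90): [θ0=0°, θ1=180°]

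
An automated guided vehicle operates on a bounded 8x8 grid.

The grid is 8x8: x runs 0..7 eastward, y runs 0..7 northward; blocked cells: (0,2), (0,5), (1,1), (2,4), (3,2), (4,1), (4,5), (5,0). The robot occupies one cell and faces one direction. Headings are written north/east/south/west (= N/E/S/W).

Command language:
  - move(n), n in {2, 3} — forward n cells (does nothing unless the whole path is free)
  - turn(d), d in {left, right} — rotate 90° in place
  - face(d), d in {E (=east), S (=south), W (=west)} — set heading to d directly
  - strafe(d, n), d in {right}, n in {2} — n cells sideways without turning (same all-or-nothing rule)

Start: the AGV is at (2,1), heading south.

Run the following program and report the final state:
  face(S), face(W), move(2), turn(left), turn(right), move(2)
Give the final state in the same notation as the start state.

from: at (2,1), heading south
1. face(S) → at (2,1), heading south
2. face(W) → at (2,1), heading west
3. move(2) → at (2,1), heading west
4. turn(left) → at (2,1), heading south
5. turn(right) → at (2,1), heading west
6. move(2) → at (2,1), heading west

at (2,1), heading west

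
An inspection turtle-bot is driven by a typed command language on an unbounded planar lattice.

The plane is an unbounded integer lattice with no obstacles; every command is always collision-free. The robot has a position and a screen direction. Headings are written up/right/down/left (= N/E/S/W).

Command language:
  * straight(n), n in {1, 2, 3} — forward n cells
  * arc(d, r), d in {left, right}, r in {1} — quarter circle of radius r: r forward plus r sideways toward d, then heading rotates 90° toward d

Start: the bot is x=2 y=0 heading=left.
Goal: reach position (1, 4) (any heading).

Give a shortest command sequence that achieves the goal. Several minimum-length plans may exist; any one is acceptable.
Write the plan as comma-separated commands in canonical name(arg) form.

arc(right, 1), straight(3)

t0: x=2 y=0 heading=left
[1] after arc(right, 1): x=1 y=1 heading=up
[2] after straight(3): x=1 y=4 heading=up
nothing shorter than 2 reaches the goal.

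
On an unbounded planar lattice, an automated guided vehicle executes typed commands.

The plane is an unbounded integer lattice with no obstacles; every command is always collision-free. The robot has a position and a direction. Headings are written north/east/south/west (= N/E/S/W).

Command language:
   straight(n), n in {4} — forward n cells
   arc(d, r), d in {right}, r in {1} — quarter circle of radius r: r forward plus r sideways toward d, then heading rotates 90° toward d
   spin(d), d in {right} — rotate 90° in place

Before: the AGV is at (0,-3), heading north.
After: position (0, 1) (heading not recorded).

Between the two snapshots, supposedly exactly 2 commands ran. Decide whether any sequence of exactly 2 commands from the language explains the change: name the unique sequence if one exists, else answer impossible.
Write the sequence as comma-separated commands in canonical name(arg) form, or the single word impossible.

key: order matters: swapping straight(4) and spin(right) lands elsewhere
initial: at (0,-3), heading north
step 1 (straight(4)): at (0,1), heading north
step 2 (spin(right)): at (0,1), heading east
no rival 2-sequence matches.

straight(4), spin(right)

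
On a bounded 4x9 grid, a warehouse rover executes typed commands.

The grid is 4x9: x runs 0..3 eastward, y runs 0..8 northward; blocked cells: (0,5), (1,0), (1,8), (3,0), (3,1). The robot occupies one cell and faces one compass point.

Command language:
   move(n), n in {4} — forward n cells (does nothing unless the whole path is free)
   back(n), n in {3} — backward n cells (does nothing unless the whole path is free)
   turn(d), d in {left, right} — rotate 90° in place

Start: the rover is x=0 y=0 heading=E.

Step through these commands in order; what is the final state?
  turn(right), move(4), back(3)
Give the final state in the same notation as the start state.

x=0 y=3 heading=S

begin: x=0 y=0 heading=E
[1] after turn(right): x=0 y=0 heading=S
[2] after move(4): x=0 y=0 heading=S
[3] after back(3): x=0 y=3 heading=S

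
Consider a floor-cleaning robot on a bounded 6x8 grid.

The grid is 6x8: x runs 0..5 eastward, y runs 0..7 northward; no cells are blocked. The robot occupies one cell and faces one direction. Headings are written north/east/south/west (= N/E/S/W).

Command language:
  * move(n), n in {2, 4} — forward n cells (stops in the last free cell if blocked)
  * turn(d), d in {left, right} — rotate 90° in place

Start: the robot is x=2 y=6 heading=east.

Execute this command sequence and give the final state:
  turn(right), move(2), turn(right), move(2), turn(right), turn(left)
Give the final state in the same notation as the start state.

x=0 y=4 heading=west

from: x=2 y=6 heading=east
[1] after turn(right): x=2 y=6 heading=south
[2] after move(2): x=2 y=4 heading=south
[3] after turn(right): x=2 y=4 heading=west
[4] after move(2): x=0 y=4 heading=west
[5] after turn(right): x=0 y=4 heading=north
[6] after turn(left): x=0 y=4 heading=west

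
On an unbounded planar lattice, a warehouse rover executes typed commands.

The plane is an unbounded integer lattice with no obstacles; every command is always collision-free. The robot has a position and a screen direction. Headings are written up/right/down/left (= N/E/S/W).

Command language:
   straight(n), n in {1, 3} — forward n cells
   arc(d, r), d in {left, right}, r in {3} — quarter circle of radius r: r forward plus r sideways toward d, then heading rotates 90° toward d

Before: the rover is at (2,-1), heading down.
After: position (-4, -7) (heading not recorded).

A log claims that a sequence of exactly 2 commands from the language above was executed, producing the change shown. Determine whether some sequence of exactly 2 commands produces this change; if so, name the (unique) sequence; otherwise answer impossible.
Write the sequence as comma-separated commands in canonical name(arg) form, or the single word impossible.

arc(right, 3), arc(left, 3)

key: running arc(left, 3) before arc(right, 3) would end elsewhere — order is forced
t0: at (2,-1), heading down
[1] after arc(right, 3): at (-1,-4), heading left
[2] after arc(left, 3): at (-4,-7), heading down
no other 2-command option fits: unique.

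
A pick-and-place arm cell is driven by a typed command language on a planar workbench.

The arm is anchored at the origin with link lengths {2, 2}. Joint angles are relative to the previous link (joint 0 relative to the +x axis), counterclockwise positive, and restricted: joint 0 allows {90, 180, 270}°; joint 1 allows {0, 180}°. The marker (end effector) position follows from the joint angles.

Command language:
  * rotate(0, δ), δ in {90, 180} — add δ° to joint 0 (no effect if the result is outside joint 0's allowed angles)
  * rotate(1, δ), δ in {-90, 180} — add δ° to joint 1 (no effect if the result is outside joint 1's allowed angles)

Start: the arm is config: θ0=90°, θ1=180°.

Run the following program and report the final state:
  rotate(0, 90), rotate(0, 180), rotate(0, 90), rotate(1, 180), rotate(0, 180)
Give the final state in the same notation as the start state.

initial: config: θ0=90°, θ1=180°
1. rotate(0, 90) → config: θ0=180°, θ1=180°
2. rotate(0, 180) → config: θ0=180°, θ1=180°
3. rotate(0, 90) → config: θ0=270°, θ1=180°
4. rotate(1, 180) → config: θ0=270°, θ1=0°
5. rotate(0, 180) → config: θ0=90°, θ1=0°

config: θ0=90°, θ1=0°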